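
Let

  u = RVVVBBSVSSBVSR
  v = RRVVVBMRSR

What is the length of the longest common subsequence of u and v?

Pick R [1,2] → V [2,3] → V [3,4] → V [4,5] → B [5,6] → S [13,9] → R [14,10]; all 7 characters appear in both, in order, and the DP table's final entry dp[14][10] is also 7, so no common subsequence is longer.

7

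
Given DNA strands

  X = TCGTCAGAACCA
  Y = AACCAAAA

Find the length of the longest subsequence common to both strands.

6

One common subsequence of length 6: C [2,3], then C [5,4], then A [6,5], then A [8,6], then A [9,7], then A [12,8]. The LCS DP gives dp[12][8] = 6, so this is optimal.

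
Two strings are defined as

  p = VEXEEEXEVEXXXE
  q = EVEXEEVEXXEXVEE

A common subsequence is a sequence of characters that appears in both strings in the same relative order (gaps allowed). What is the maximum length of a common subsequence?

11

One common subsequence of length 11: V at p[1]=q[2] → E at p[2]=q[3] → X at p[3]=q[4] → E at p[4]=q[5] → E at p[5]=q[6] → E at p[6]=q[8] → X at p[7]=q[10] → E at p[8]=q[11] → V at p[9]=q[13] → E at p[10]=q[14] → E at p[14]=q[15]. The LCS DP gives dp[14][15] = 11, so this is optimal.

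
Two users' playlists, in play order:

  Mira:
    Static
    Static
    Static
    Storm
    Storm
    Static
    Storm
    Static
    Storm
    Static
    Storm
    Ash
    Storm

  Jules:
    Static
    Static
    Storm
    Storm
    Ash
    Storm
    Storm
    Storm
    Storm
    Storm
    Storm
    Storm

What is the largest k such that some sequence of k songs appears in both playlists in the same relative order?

8

One common subsequence of length 8: Static (Mira #1, Jules #1), Static (Mira #2, Jules #2), Storm (Mira #4, Jules #7), Storm (Mira #5, Jules #8), Storm (Mira #7, Jules #9), Storm (Mira #9, Jules #10), Storm (Mira #11, Jules #11), Storm (Mira #13, Jules #12). dp[13][12] = 8 confirms this is the maximum.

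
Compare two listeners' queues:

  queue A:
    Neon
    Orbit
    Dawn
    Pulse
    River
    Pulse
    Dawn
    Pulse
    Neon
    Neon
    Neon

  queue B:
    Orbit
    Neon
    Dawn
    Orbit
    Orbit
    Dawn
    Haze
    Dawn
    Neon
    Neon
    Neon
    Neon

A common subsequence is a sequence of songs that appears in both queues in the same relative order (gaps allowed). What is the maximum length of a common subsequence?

One common subsequence of length 7: Neon (queue A #1, queue B #2) → Orbit (queue A #2, queue B #5) → Dawn (queue A #3, queue B #6) → Dawn (queue A #7, queue B #8) → Neon (queue A #9, queue B #10) → Neon (queue A #10, queue B #11) → Neon (queue A #11, queue B #12), and the DP table's final entry dp[11][12] is also 7, so no common subsequence is longer.

7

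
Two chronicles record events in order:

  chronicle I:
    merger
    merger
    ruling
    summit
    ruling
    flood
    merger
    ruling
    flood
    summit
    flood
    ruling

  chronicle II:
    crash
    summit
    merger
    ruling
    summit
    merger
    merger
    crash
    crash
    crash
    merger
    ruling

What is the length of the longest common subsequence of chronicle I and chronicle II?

Match merger at chronicle I[2]=chronicle II[3], ruling at chronicle I[3]=chronicle II[4], summit at chronicle I[4]=chronicle II[5], merger at chronicle I[7]=chronicle II[11], ruling at chronicle I[12]=chronicle II[12] — 5 events in the same relative order in both. The LCS DP gives dp[12][12] = 5, so this is optimal.

5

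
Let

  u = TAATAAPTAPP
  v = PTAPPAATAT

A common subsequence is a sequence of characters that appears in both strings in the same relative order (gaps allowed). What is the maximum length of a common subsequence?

6

Let dp[i][j] be the LCS length of the first i characters of u and the first j characters of v. dp[i][j] = dp[i-1][j-1]+1 when the i-th and j-th characters match, else max(dp[i-1][j], dp[i][j-1]).
    ·  P  T  A  P  P  A  A  T  A  T
 ·  0  0  0  0  0  0  0  0  0  0  0
 T  0  0  1  1  1  1  1  1  1  1  1
 A  0  0  1  2  2  2  2  2  2  2  2
 A  0  0  1  2  2  2  3  3  3  3  3
 T  0  0  1  2  2  2  3  3  4  4  4
 A  0  0  1  2  2  2  3  4  4  5  5
 A  0  0  1  2  2  2  3  4  4  5  5
 P  0  1  1  2  3  3  3  4  4  5  5
 T  0  1  2  2  3  3  3  4  5  5  6
 A  0  1  2  3  3  3  4  4  5  6  6
 P  0  1  2  3  4  4  4  4  5  6  6
 P  0  1  2  3  4  5  5  5  5  6  6
dp[11][10] = 6. One LCS (by backtracking along matches): TAATAT.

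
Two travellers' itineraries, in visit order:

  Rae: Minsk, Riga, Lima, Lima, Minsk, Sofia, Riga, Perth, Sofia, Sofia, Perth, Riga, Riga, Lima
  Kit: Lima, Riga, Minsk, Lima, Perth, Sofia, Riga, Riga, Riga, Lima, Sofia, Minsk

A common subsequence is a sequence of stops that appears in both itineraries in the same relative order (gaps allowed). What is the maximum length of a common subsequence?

7

Pick Minsk [1,3], then Lima [3,4], then Sofia [6,6], then Riga [7,7], then Riga [12,8], then Riga [13,9], then Lima [14,10]; all 7 stops appear in both, in order. dp[14][12] = 7 confirms this is the maximum.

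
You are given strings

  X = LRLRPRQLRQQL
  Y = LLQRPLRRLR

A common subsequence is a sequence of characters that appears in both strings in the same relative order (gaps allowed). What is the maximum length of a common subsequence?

Taking L (X #1, Y #2) → R (X #2, Y #4) → L (X #3, Y #6) → R (X #4, Y #7) → R (X #6, Y #8) → L (X #8, Y #9) → R (X #9, Y #10) gives a common subsequence of length 7. The LCS DP gives dp[12][10] = 7, so this is optimal.

7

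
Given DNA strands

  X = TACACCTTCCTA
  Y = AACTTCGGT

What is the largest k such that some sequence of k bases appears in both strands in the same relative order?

7

Taking A (X #2, Y #1) → A (X #4, Y #2) → C (X #6, Y #3) → T (X #7, Y #4) → T (X #8, Y #5) → C (X #9, Y #6) → T (X #11, Y #9) gives a common subsequence of length 7. Since dp[12][9] = 7, nothing longer is possible.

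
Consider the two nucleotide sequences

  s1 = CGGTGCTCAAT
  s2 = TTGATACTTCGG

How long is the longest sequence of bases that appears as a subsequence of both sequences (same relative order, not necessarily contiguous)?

5

Match G [2,3]; then T [4,5]; then C [6,7]; then T [7,9]; then C [8,10] — 5 bases in the same relative order in both. Since dp[11][12] = 5, nothing longer is possible.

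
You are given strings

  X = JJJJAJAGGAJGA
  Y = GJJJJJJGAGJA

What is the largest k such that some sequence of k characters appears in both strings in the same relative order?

One common subsequence of length 9: J [1,3], J [2,4], J [3,5], J [4,6], J [6,7], A [7,9], G [9,10], J [11,11], A [13,12]. dp[13][12] = 9 confirms this is the maximum.

9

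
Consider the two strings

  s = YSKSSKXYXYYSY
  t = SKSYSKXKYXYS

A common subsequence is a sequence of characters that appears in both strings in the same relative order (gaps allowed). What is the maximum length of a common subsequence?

10

Taking S [2,1], then K [3,2], then S [4,3], then S [5,5], then K [6,6], then X [7,7], then Y [8,9], then X [9,10], then Y [11,11], then S [12,12] gives a common subsequence of length 10. dp[13][12] = 10 confirms this is the maximum.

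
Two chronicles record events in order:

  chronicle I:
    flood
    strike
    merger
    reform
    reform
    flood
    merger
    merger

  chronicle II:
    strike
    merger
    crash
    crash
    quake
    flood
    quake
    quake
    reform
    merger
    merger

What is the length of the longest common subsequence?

One common subsequence of length 5: strike at chronicle I[2]=chronicle II[1], merger at chronicle I[3]=chronicle II[2], reform at chronicle I[5]=chronicle II[9], merger at chronicle I[7]=chronicle II[10], merger at chronicle I[8]=chronicle II[11], and the DP table's final entry dp[8][11] is also 5, so no common subsequence is longer.

5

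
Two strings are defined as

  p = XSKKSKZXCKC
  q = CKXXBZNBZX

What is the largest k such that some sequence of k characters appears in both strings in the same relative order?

3

One common subsequence of length 3: X at p[1]=q[4]; then Z at p[7]=q[9]; then X at p[8]=q[10], and the DP table's final entry dp[11][10] is also 3, so no common subsequence is longer.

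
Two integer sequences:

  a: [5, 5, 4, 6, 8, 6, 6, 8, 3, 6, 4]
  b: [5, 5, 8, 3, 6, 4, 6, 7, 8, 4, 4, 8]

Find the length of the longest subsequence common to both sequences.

One common subsequence of length 7: 5 (a #1, b #1) → 5 (a #2, b #2) → 8 (a #5, b #3) → 6 (a #6, b #5) → 6 (a #7, b #7) → 8 (a #8, b #9) → 4 (a #11, b #11). The LCS DP gives dp[11][12] = 7, so this is optimal.

7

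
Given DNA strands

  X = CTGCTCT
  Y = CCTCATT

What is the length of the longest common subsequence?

5

Let dp[i][j] be the LCS length of the first i bases of X and the first j bases of Y. dp[i][j] = dp[i-1][j-1]+1 when the i-th and j-th bases match, else max(dp[i-1][j], dp[i][j-1]).
    ·  C  C  T  C  A  T  T
 ·  0  0  0  0  0  0  0  0
 C  0  1  1  1  1  1  1  1
 T  0  1  1  2  2  2  2  2
 G  0  1  1  2  2  2  2  2
 C  0  1  2  2  3  3  3  3
 T  0  1  2  3  3  3  4  4
 C  0  1  2  3  4  4  4  4
 T  0  1  2  3  4  4  5  5
dp[7][7] = 5. One LCS (by backtracking along matches): CTCTT.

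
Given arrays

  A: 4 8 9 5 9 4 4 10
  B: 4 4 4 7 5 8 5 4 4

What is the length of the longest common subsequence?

Match 4 at A[1]=B[3], 8 at A[2]=B[6], 5 at A[4]=B[7], 4 at A[6]=B[8], 4 at A[7]=B[9] — 5 values in the same relative order in both. dp[8][9] = 5 confirms this is the maximum.

5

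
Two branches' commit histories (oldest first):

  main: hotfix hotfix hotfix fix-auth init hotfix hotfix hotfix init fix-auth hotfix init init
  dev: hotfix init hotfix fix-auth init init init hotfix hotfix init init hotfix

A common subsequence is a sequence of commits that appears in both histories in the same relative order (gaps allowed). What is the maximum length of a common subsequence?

8

Taking hotfix at main[1]=dev[1]; then hotfix at main[3]=dev[3]; then fix-auth at main[4]=dev[4]; then init at main[5]=dev[7]; then hotfix at main[6]=dev[8]; then hotfix at main[7]=dev[9]; then init at main[9]=dev[11]; then hotfix at main[11]=dev[12] gives a common subsequence of length 8. The LCS DP gives dp[13][12] = 8, so this is optimal.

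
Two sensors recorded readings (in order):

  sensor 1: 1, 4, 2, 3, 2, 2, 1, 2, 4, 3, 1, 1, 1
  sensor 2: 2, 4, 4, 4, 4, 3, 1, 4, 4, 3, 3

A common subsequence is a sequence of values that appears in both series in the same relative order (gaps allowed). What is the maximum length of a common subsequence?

Let dp[i][j] be the LCS length of the first i values of sensor 1 and the first j values of sensor 2. dp[i][j] = dp[i-1][j-1]+1 when the i-th and j-th values match, else max(dp[i-1][j], dp[i][j-1]).
    ·  2  4  4  4  4  3  1  4  4  3  3
 ·  0  0  0  0  0  0  0  0  0  0  0  0
 1  0  0  0  0  0  0  0  1  1  1  1  1
 4  0  0  1  1  1  1  1  1  2  2  2  2
 2  0  1  1  1  1  1  1  1  2  2  2  2
 3  0  1  1  1  1  1  2  2  2  2  3  3
 2  0  1  1  1  1  1  2  2  2  2  3  3
 2  0  1  1  1  1  1  2  2  2  2  3  3
 1  0  1  1  1  1  1  2  3  3  3  3  3
 2  0  1  1  1  1  1  2  3  3  3  3  3
 4  0  1  2  2  2  2  2  3  4  4  4  4
 3  0  1  2  2  2  2  3  3  4  4  5  5
 1  0  1  2  2  2  2  3  4  4  4  5  5
 1  0  1  2  2  2  2  3  4  4  4  5  5
 1  0  1  2  2  2  2  3  4  4  4  5  5
dp[13][11] = 5. One LCS (by backtracking along matches): 4, 3, 1, 4, 3.

5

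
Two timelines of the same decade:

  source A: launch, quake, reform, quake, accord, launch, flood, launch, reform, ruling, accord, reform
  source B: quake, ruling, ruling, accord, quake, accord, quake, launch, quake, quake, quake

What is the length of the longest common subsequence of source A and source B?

4

Match quake [2,1] → quake [4,5] → accord [5,6] → launch [6,8] — 4 events in the same relative order in both. The LCS DP gives dp[12][11] = 4, so this is optimal.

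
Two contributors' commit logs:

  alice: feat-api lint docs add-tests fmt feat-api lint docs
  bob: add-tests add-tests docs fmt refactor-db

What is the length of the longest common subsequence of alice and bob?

Match docs (alice #3, bob #3), fmt (alice #5, bob #4) — 2 commits in the same relative order in both. Since dp[8][5] = 2, nothing longer is possible.

2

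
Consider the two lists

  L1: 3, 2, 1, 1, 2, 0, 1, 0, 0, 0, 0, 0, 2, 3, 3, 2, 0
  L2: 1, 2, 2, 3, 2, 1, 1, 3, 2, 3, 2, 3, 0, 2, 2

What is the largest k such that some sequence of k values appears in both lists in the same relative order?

Pick 3 at L1[1]=L2[4], then 2 at L1[2]=L2[5], then 1 at L1[3]=L2[6], then 1 at L1[4]=L2[7], then 2 at L1[5]=L2[11], then 0 at L1[12]=L2[13], then 2 at L1[13]=L2[14], then 2 at L1[16]=L2[15]; all 8 values appear in both, in order. Since dp[17][15] = 8, nothing longer is possible.

8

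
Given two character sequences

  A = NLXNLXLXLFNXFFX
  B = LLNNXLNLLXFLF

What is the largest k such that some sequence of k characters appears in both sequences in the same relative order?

Taking N (A #1, B #4), then L (A #2, B #6), then N (A #4, B #7), then L (A #5, B #8), then L (A #7, B #9), then X (A #8, B #10), then L (A #9, B #12), then F (A #14, B #13) gives a common subsequence of length 8. dp[15][13] = 8 confirms this is the maximum.

8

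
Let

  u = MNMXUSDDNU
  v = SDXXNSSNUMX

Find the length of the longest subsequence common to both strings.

4

Let dp[i][j] be the LCS length of the first i characters of u and the first j characters of v. dp[i][j] = dp[i-1][j-1]+1 when the i-th and j-th characters match, else max(dp[i-1][j], dp[i][j-1]).
    ·  S  D  X  X  N  S  S  N  U  M  X
 ·  0  0  0  0  0  0  0  0  0  0  0  0
 M  0  0  0  0  0  0  0  0  0  0  1  1
 N  0  0  0  0  0  1  1  1  1  1  1  1
 M  0  0  0  0  0  1  1  1  1  1  2  2
 X  0  0  0  1  1  1  1  1  1  1  2  3
 U  0  0  0  1  1  1  1  1  1  2  2  3
 S  0  1  1  1  1  1  2  2  2  2  2  3
 D  0  1  2  2  2  2  2  2  2  2  2  3
 D  0  1  2  2  2  2  2  2  2  2  2  3
 N  0  1  2  2  2  3  3  3  3  3  3  3
 U  0  1  2  2  2  3  3  3  3  4  4  4
dp[10][11] = 4. One LCS (by backtracking along matches): NSNU.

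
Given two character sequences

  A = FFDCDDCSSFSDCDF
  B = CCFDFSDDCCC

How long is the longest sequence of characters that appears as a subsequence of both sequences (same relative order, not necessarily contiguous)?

6

Match F at A[1]=B[3], then F at A[2]=B[5], then D at A[3]=B[8], then C at A[4]=B[9], then C at A[7]=B[10], then C at A[13]=B[11] — 6 characters in the same relative order in both. dp[15][11] = 6 confirms this is the maximum.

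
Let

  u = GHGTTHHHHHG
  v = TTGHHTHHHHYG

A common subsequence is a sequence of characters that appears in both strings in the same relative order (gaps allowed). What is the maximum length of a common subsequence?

8

Taking G [1,3], then H [2,5], then T [5,6], then H [6,7], then H [7,8], then H [8,9], then H [9,10], then G [11,12] gives a common subsequence of length 8. Since dp[11][12] = 8, nothing longer is possible.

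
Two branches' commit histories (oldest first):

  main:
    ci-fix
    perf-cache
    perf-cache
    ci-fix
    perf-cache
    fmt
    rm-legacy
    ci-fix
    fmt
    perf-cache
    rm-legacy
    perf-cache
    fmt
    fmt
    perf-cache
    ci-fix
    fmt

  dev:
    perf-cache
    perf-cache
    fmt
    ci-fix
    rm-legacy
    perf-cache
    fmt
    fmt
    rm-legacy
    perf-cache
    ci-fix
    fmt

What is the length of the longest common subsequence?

11

One common subsequence of length 11: perf-cache at main[3]=dev[1], perf-cache at main[5]=dev[2], fmt at main[6]=dev[3], ci-fix at main[8]=dev[4], rm-legacy at main[11]=dev[5], perf-cache at main[12]=dev[6], fmt at main[13]=dev[7], fmt at main[14]=dev[8], perf-cache at main[15]=dev[10], ci-fix at main[16]=dev[11], fmt at main[17]=dev[12]. dp[17][12] = 11 confirms this is the maximum.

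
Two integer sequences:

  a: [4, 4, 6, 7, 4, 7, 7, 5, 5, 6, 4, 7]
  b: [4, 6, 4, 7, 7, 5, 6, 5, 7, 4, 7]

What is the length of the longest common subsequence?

Let dp[i][j] be the LCS length of the first i values of a and the first j values of b. dp[i][j] = dp[i-1][j-1]+1 when the i-th and j-th values match, else max(dp[i-1][j], dp[i][j-1]).
    ·  4  6  4  7  7  5  6  5  7  4  7
 ·  0  0  0  0  0  0  0  0  0  0  0  0
 4  0  1  1  1  1  1  1  1  1  1  1  1
 4  0  1  1  2  2  2  2  2  2  2  2  2
 6  0  1  2  2  2  2  2  3  3  3  3  3
 7  0  1  2  2  3  3  3  3  3  4  4  4
 4  0  1  2  3  3  3  3  3  3  4  5  5
 7  0  1  2  3  4  4  4  4  4  4  5  6
 7  0  1  2  3  4  5  5  5  5  5  5  6
 5  0  1  2  3  4  5  6  6  6  6  6  6
 5  0  1  2  3  4  5  6  6  7  7  7  7
 6  0  1  2  3  4  5  6  7  7  7  7  7
 4  0  1  2  3  4  5  6  7  7  7  8  8
 7  0  1  2  3  4  5  6  7  7  8  8  9
dp[12][11] = 9. One LCS (by backtracking along matches): 4, 6, 4, 7, 7, 5, 5, 4, 7.

9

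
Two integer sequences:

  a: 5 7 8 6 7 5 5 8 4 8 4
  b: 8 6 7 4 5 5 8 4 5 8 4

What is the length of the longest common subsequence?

9

Match 8 [3,1], then 6 [4,2], then 7 [5,3], then 5 [6,5], then 5 [7,6], then 8 [8,7], then 4 [9,8], then 8 [10,10], then 4 [11,11] — 9 values in the same relative order in both. Since dp[11][11] = 9, nothing longer is possible.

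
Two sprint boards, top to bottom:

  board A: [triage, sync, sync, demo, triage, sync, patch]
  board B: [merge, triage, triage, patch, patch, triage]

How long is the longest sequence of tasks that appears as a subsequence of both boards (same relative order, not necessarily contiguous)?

Match triage at board A[1]=board B[2]; then triage at board A[5]=board B[3]; then patch at board A[7]=board B[5] — 3 tasks in the same relative order in both. Since dp[7][6] = 3, nothing longer is possible.

3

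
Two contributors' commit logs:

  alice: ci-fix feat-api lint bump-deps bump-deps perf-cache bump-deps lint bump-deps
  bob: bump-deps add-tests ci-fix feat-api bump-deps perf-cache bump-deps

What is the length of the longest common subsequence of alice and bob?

Pick ci-fix (alice #1, bob #3) → feat-api (alice #2, bob #4) → bump-deps (alice #5, bob #5) → perf-cache (alice #6, bob #6) → bump-deps (alice #9, bob #7); all 5 commits appear in both, in order. The LCS DP gives dp[9][7] = 5, so this is optimal.

5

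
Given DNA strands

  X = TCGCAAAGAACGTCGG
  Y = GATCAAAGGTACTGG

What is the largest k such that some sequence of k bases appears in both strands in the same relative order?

Pick T [1,3], C [4,4], A [5,5], A [6,6], A [7,7], G [8,9], A [10,11], C [11,12], T [13,13], G [15,14], G [16,15]; all 11 bases appear in both, in order. The LCS DP gives dp[16][15] = 11, so this is optimal.

11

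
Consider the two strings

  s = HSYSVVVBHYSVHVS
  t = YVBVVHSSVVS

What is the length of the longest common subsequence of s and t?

Match Y (s #3, t #1), V (s #5, t #2), V (s #6, t #4), V (s #7, t #5), H (s #9, t #6), S (s #11, t #8), V (s #12, t #9), V (s #14, t #10), S (s #15, t #11) — 9 characters in the same relative order in both. dp[15][11] = 9 confirms this is the maximum.

9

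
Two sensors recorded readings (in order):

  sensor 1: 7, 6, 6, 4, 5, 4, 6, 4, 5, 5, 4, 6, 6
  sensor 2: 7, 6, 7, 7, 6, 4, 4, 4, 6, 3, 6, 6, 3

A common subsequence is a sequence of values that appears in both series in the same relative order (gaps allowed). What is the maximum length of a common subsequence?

Taking 7 (sensor 1 #1, sensor 2 #1), then 6 (sensor 1 #2, sensor 2 #2), then 6 (sensor 1 #3, sensor 2 #5), then 4 (sensor 1 #4, sensor 2 #7), then 4 (sensor 1 #6, sensor 2 #8), then 6 (sensor 1 #7, sensor 2 #9), then 6 (sensor 1 #12, sensor 2 #11), then 6 (sensor 1 #13, sensor 2 #12) gives a common subsequence of length 8. Since dp[13][13] = 8, nothing longer is possible.

8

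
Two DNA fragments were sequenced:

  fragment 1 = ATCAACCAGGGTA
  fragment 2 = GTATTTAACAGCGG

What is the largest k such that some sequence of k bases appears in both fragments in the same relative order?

9

Pick A (fragment 1 #1, fragment 2 #3) → T (fragment 1 #2, fragment 2 #6) → A (fragment 1 #4, fragment 2 #7) → A (fragment 1 #5, fragment 2 #8) → C (fragment 1 #7, fragment 2 #9) → A (fragment 1 #8, fragment 2 #10) → G (fragment 1 #9, fragment 2 #11) → G (fragment 1 #10, fragment 2 #13) → G (fragment 1 #11, fragment 2 #14); all 9 bases appear in both, in order. dp[13][14] = 9 confirms this is the maximum.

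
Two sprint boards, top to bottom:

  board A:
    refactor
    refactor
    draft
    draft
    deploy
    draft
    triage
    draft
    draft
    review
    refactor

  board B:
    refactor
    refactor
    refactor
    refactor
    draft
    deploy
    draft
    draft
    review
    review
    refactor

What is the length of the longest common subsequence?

Match refactor at board A[1]=board B[3] → refactor at board A[2]=board B[4] → draft at board A[4]=board B[5] → deploy at board A[5]=board B[6] → draft at board A[6]=board B[7] → draft at board A[8]=board B[8] → review at board A[10]=board B[10] → refactor at board A[11]=board B[11] — 8 tasks in the same relative order in both. Since dp[11][11] = 8, nothing longer is possible.

8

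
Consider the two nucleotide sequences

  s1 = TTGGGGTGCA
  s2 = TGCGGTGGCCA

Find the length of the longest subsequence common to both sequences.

Let dp[i][j] be the LCS length of the first i bases of s1 and the first j bases of s2. dp[i][j] = dp[i-1][j-1]+1 when the i-th and j-th bases match, else max(dp[i-1][j], dp[i][j-1]).
    ·  T  G  C  G  G  T  G  G  C  C  A
 ·  0  0  0  0  0  0  0  0  0  0  0  0
 T  0  1  1  1  1  1  1  1  1  1  1  1
 T  0  1  1  1  1  1  2  2  2  2  2  2
 G  0  1  2  2  2  2  2  3  3  3  3  3
 G  0  1  2  2  3  3  3  3  4  4  4  4
 G  0  1  2  2  3  4  4  4  4  4  4  4
 G  0  1  2  2  3  4  4  5  5  5  5  5
 T  0  1  2  2  3  4  5  5  5  5  5  5
 G  0  1  2  2  3  4  5  6  6  6  6  6
 C  0  1  2  3  3  4  5  6  6  7  7  7
 A  0  1  2  3  3  4  5  6  6  7  7  8
dp[10][11] = 8. One LCS (by backtracking along matches): TGGGGGCA.

8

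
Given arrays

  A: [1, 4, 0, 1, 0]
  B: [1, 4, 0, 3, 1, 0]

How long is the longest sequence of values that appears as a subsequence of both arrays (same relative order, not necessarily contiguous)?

Let dp[i][j] be the LCS length of the first i values of A and the first j values of B. dp[i][j] = dp[i-1][j-1]+1 when the i-th and j-th values match, else max(dp[i-1][j], dp[i][j-1]).
    ·  1  4  0  3  1  0
 ·  0  0  0  0  0  0  0
 1  0  1  1  1  1  1  1
 4  0  1  2  2  2  2  2
 0  0  1  2  3  3  3  3
 1  0  1  2  3  3  4  4
 0  0  1  2  3  3  4  5
dp[5][6] = 5. One LCS (by backtracking along matches): 1, 4, 0, 1, 0.

5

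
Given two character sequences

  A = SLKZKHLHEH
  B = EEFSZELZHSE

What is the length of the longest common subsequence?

5

One common subsequence of length 5: S (A #1, B #4), L (A #2, B #7), Z (A #4, B #8), H (A #6, B #9), E (A #9, B #11). Since dp[10][11] = 5, nothing longer is possible.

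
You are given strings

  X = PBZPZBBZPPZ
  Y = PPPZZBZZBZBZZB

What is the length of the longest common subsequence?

Match P at X[1]=Y[3] → B at X[2]=Y[6] → Z at X[3]=Y[7] → Z at X[5]=Y[8] → B at X[6]=Y[9] → B at X[7]=Y[11] → Z at X[8]=Y[12] → Z at X[11]=Y[13] — 8 characters in the same relative order in both. dp[11][14] = 8 confirms this is the maximum.

8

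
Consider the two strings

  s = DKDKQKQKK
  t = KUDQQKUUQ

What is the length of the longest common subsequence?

5

Let dp[i][j] be the LCS length of the first i characters of s and the first j characters of t. dp[i][j] = dp[i-1][j-1]+1 when the i-th and j-th characters match, else max(dp[i-1][j], dp[i][j-1]).
    ·  K  U  D  Q  Q  K  U  U  Q
 ·  0  0  0  0  0  0  0  0  0  0
 D  0  0  0  1  1  1  1  1  1  1
 K  0  1  1  1  1  1  2  2  2  2
 D  0  1  1  2  2  2  2  2  2  2
 K  0  1  1  2  2  2  3  3  3  3
 Q  0  1  1  2  3  3  3  3  3  4
 K  0  1  1  2  3  3  4  4  4  4
 Q  0  1  1  2  3  4  4  4  4  5
 K  0  1  1  2  3  4  5  5  5  5
 K  0  1  1  2  3  4  5  5  5  5
dp[9][9] = 5. One LCS (by backtracking along matches): KDQKQ.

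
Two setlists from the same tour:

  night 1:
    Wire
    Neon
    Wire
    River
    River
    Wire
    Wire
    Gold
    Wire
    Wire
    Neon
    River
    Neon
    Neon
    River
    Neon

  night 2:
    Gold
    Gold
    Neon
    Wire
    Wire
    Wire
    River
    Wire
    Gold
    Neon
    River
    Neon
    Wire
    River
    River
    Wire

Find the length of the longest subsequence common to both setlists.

Match Wire (night 1 #1, night 2 #5) → Wire (night 1 #3, night 2 #6) → River (night 1 #5, night 2 #7) → Wire (night 1 #7, night 2 #8) → Gold (night 1 #8, night 2 #9) → Neon (night 1 #11, night 2 #10) → River (night 1 #12, night 2 #11) → Neon (night 1 #13, night 2 #12) → River (night 1 #15, night 2 #15) — 9 songs in the same relative order in both. dp[16][16] = 9 confirms this is the maximum.

9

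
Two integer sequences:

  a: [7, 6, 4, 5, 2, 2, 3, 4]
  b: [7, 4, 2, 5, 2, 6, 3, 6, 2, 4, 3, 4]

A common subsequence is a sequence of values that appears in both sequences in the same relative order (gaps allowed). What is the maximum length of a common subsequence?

Pick 7 at a[1]=b[1]; then 4 at a[3]=b[2]; then 5 at a[4]=b[4]; then 2 at a[5]=b[5]; then 2 at a[6]=b[9]; then 3 at a[7]=b[11]; then 4 at a[8]=b[12]; all 7 values appear in both, in order, and the DP table's final entry dp[8][12] is also 7, so no common subsequence is longer.

7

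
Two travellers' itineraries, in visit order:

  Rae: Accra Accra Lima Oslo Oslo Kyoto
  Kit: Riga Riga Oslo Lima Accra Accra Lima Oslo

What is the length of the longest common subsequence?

4

Match Accra at Rae[1]=Kit[5], then Accra at Rae[2]=Kit[6], then Lima at Rae[3]=Kit[7], then Oslo at Rae[5]=Kit[8] — 4 stops in the same relative order in both. Since dp[6][8] = 4, nothing longer is possible.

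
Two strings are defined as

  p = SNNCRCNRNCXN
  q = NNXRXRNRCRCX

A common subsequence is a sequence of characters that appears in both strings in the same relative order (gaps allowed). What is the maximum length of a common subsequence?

Let dp[i][j] be the LCS length of the first i characters of p and the first j characters of q. dp[i][j] = dp[i-1][j-1]+1 when the i-th and j-th characters match, else max(dp[i-1][j], dp[i][j-1]).
    ·  N  N  X  R  X  R  N  R  C  R  C  X
 ·  0  0  0  0  0  0  0  0  0  0  0  0  0
 S  0  0  0  0  0  0  0  0  0  0  0  0  0
 N  0  1  1  1  1  1  1  1  1  1  1  1  1
 N  0  1  2  2  2  2  2  2  2  2  2  2  2
 C  0  1  2  2  2  2  2  2  2  3  3  3  3
 R  0  1  2  2  3  3  3  3  3  3  4  4  4
 C  0  1  2  2  3  3  3  3  3  4  4  5  5
 N  0  1  2  2  3  3  3  4  4  4  4  5  5
 R  0  1  2  2  3  3  4  4  5  5  5  5  5
 N  0  1  2  2  3  3  4  5  5  5  5  5  5
 C  0  1  2  2  3  3  4  5  5  6  6  6  6
 X  0  1  2  3  3  4  4  5  5  6  6  6  7
 N  0  1  2  3  3  4  4  5  5  6  6  6  7
dp[12][12] = 7. One LCS (by backtracking along matches): NNRCRCX.

7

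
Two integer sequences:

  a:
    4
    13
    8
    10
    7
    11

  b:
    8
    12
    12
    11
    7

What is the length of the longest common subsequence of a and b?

Taking 8 [3,1] → 7 [5,5] gives a common subsequence of length 2. dp[6][5] = 2 confirms this is the maximum.

2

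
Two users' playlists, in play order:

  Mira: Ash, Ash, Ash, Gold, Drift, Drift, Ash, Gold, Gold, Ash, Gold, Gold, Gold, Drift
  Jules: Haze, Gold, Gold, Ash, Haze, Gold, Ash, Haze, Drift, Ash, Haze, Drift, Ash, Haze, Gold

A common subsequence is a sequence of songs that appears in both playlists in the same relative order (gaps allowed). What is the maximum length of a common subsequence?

6

Taking Ash at Mira[1]=Jules[4], Ash at Mira[2]=Jules[7], Ash at Mira[3]=Jules[10], Drift at Mira[6]=Jules[12], Ash at Mira[7]=Jules[13], Gold at Mira[13]=Jules[15] gives a common subsequence of length 6. Since dp[14][15] = 6, nothing longer is possible.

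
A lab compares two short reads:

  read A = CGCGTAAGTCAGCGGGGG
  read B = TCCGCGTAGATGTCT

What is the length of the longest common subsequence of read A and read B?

Pick C [1,3]; then G [2,4]; then C [3,5]; then G [4,6]; then T [5,7]; then A [6,8]; then A [7,10]; then G [8,12]; then T [9,13]; then C [10,14]; all 10 bases appear in both, in order. Since dp[18][15] = 10, nothing longer is possible.

10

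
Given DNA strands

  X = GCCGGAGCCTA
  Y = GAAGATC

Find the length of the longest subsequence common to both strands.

Let dp[i][j] be the LCS length of the first i bases of X and the first j bases of Y. dp[i][j] = dp[i-1][j-1]+1 when the i-th and j-th bases match, else max(dp[i-1][j], dp[i][j-1]).
    ·  G  A  A  G  A  T  C
 ·  0  0  0  0  0  0  0  0
 G  0  1  1  1  1  1  1  1
 C  0  1  1  1  1  1  1  2
 C  0  1  1  1  1  1  1  2
 G  0  1  1  1  2  2  2  2
 G  0  1  1  1  2  2  2  2
 A  0  1  2  2  2  3  3  3
 G  0  1  2  2  3  3  3  3
 C  0  1  2  2  3  3  3  4
 C  0  1  2  2  3  3  3  4
 T  0  1  2  2  3  3  4  4
 A  0  1  2  3  3  4  4  4
dp[11][7] = 4. One LCS (by backtracking along matches): GGAC.

4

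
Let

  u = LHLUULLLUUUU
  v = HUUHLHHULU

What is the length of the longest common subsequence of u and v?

Let dp[i][j] be the LCS length of the first i characters of u and the first j characters of v. dp[i][j] = dp[i-1][j-1]+1 when the i-th and j-th characters match, else max(dp[i-1][j], dp[i][j-1]).
    ·  H  U  U  H  L  H  H  U  L  U
 ·  0  0  0  0  0  0  0  0  0  0  0
 L  0  0  0  0  0  1  1  1  1  1  1
 H  0  1  1  1  1  1  2  2  2  2  2
 L  0  1  1  1  1  2  2  2  2  3  3
 U  0  1  2  2  2  2  2  2  3  3  4
 U  0  1  2  3  3  3  3  3  3  3  4
 L  0  1  2  3  3  4  4  4  4  4  4
 L  0  1  2  3  3  4  4  4  4  5  5
 L  0  1  2  3  3  4  4  4  4  5  5
 U  0  1  2  3  3  4  4  4  5  5  6
 U  0  1  2  3  3  4  4  4  5  5  6
 U  0  1  2  3  3  4  4  4  5  5  6
 U  0  1  2  3  3  4  4  4  5  5  6
dp[12][10] = 6. One LCS (by backtracking along matches): HUULLU.

6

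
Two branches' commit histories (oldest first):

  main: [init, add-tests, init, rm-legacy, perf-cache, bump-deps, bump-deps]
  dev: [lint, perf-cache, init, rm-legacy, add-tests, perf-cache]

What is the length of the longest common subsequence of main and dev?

3

Pick init (main #1, dev #3), then add-tests (main #2, dev #5), then perf-cache (main #5, dev #6); all 3 commits appear in both, in order. Since dp[7][6] = 3, nothing longer is possible.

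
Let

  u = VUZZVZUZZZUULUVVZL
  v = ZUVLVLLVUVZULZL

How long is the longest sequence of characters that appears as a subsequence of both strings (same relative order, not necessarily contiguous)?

Pick V [1,8], U [2,9], V [5,10], Z [10,11], U [12,12], L [13,13], Z [17,14], L [18,15]; all 8 characters appear in both, in order. Since dp[18][15] = 8, nothing longer is possible.

8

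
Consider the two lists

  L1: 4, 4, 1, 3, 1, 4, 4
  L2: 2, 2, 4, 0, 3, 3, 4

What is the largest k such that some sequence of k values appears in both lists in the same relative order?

Let dp[i][j] be the LCS length of the first i values of L1 and the first j values of L2. dp[i][j] = dp[i-1][j-1]+1 when the i-th and j-th values match, else max(dp[i-1][j], dp[i][j-1]).
    ·  2  2  4  0  3  3  4
 ·  0  0  0  0  0  0  0  0
 4  0  0  0  1  1  1  1  1
 4  0  0  0  1  1  1  1  2
 1  0  0  0  1  1  1  1  2
 3  0  0  0  1  1  2  2  2
 1  0  0  0  1  1  2  2  2
 4  0  0  0  1  1  2  2  3
 4  0  0  0  1  1  2  2  3
dp[7][7] = 3. One LCS (by backtracking along matches): 4, 3, 4.

3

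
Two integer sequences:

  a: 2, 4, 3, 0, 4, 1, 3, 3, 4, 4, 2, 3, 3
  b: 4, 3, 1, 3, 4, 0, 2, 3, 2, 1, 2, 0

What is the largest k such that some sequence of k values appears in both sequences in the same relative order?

7

Match 4 (a #2, b #1); then 3 (a #3, b #2); then 1 (a #6, b #3); then 3 (a #8, b #4); then 4 (a #9, b #5); then 2 (a #11, b #7); then 3 (a #12, b #8) — 7 values in the same relative order in both. dp[13][12] = 7 confirms this is the maximum.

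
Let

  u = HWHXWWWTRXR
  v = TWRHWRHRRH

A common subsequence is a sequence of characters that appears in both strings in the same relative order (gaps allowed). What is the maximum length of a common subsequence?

One common subsequence of length 5: H (u #1, v #4) → W (u #2, v #5) → H (u #3, v #7) → R (u #9, v #8) → R (u #11, v #9), and the DP table's final entry dp[11][10] is also 5, so no common subsequence is longer.

5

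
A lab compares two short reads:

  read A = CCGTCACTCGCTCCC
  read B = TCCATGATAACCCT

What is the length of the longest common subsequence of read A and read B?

9

Match C (read A #1, read B #2) → C (read A #2, read B #3) → G (read A #3, read B #6) → T (read A #4, read B #8) → A (read A #6, read B #10) → C (read A #7, read B #11) → C (read A #9, read B #12) → C (read A #11, read B #13) → T (read A #12, read B #14) — 9 bases in the same relative order in both. Since dp[15][14] = 9, nothing longer is possible.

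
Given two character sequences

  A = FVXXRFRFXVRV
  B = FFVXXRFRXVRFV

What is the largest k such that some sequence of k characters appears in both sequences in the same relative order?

11

Pick F (A #1, B #2), then V (A #2, B #3), then X (A #3, B #4), then X (A #4, B #5), then R (A #5, B #6), then F (A #6, B #7), then R (A #7, B #8), then X (A #9, B #9), then V (A #10, B #10), then R (A #11, B #11), then V (A #12, B #13); all 11 characters appear in both, in order. Since dp[12][13] = 11, nothing longer is possible.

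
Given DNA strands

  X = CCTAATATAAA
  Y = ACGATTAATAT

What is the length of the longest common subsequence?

7

Match C at X[1]=Y[2] → T at X[3]=Y[6] → A at X[4]=Y[7] → A at X[5]=Y[8] → T at X[6]=Y[9] → A at X[7]=Y[10] → T at X[8]=Y[11] — 7 bases in the same relative order in both. dp[11][11] = 7 confirms this is the maximum.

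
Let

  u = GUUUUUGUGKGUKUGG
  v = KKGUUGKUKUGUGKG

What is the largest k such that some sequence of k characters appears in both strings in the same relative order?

Taking G (u #1, v #3), then U (u #2, v #4), then U (u #3, v #5), then U (u #4, v #8), then U (u #6, v #10), then G (u #7, v #11), then U (u #8, v #12), then G (u #11, v #13), then K (u #13, v #14), then G (u #16, v #15) gives a common subsequence of length 10. dp[16][15] = 10 confirms this is the maximum.

10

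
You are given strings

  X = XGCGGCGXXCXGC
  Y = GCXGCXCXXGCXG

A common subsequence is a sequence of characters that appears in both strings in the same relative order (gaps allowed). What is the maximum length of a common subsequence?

9

Taking X [1,3], then G [2,4], then C [3,5], then C [6,7], then X [8,8], then X [9,9], then C [10,11], then X [11,12], then G [12,13] gives a common subsequence of length 9. Since dp[13][13] = 9, nothing longer is possible.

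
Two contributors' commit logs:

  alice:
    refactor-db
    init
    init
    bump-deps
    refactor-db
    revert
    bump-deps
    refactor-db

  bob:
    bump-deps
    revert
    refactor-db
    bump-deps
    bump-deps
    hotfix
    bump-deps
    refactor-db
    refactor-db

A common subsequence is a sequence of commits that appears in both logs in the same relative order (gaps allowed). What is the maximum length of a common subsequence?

4

One common subsequence of length 4: refactor-db [1,3], then bump-deps [4,7], then refactor-db [5,8], then refactor-db [8,9]. The LCS DP gives dp[8][9] = 4, so this is optimal.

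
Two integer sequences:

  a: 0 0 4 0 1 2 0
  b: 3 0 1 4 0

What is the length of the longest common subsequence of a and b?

Let dp[i][j] be the LCS length of the first i values of a and the first j values of b. dp[i][j] = dp[i-1][j-1]+1 when the i-th and j-th values match, else max(dp[i-1][j], dp[i][j-1]).
    ·  3  0  1  4  0
 ·  0  0  0  0  0  0
 0  0  0  1  1  1  1
 0  0  0  1  1  1  2
 4  0  0  1  1  2  2
 0  0  0  1  1  2  3
 1  0  0  1  2  2  3
 2  0  0  1  2  2  3
 0  0  0  1  2  2  3
dp[7][5] = 3. One LCS (by backtracking along matches): 0, 4, 0.

3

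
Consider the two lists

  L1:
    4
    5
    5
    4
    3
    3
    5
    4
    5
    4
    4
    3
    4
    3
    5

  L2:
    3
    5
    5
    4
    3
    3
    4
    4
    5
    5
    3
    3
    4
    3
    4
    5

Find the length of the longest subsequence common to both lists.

11

One common subsequence of length 11: 5 at L1[2]=L2[2]; then 5 at L1[3]=L2[3]; then 4 at L1[4]=L2[4]; then 3 at L1[5]=L2[5]; then 3 at L1[6]=L2[6]; then 5 at L1[7]=L2[9]; then 5 at L1[9]=L2[10]; then 4 at L1[11]=L2[13]; then 3 at L1[12]=L2[14]; then 4 at L1[13]=L2[15]; then 5 at L1[15]=L2[16]. dp[15][16] = 11 confirms this is the maximum.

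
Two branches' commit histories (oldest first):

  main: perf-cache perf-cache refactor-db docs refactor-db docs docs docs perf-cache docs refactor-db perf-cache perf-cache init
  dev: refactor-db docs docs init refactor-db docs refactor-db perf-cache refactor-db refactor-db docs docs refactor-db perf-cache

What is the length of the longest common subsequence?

Pick refactor-db at main[3]=dev[1], docs at main[4]=dev[3], refactor-db at main[5]=dev[5], docs at main[6]=dev[6], docs at main[8]=dev[11], docs at main[10]=dev[12], refactor-db at main[11]=dev[13], perf-cache at main[13]=dev[14]; all 8 commits appear in both, in order, and the DP table's final entry dp[14][14] is also 8, so no common subsequence is longer.

8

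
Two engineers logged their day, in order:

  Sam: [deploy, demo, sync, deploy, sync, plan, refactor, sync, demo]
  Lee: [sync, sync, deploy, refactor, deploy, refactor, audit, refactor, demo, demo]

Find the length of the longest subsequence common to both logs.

Pick deploy (Sam #1, Lee #3); then deploy (Sam #4, Lee #5); then refactor (Sam #7, Lee #8); then demo (Sam #9, Lee #10); all 4 tasks appear in both, in order. Since dp[9][10] = 4, nothing longer is possible.

4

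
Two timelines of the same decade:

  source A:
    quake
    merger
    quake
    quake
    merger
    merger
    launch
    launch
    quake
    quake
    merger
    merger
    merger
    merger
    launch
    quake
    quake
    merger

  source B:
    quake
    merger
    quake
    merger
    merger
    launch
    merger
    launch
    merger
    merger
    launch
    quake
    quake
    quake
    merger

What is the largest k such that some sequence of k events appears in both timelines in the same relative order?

13

Pick quake (source A #1, source B #1); then merger (source A #2, source B #2); then quake (source A #4, source B #3); then merger (source A #5, source B #4); then merger (source A #6, source B #5); then launch (source A #7, source B #6); then launch (source A #8, source B #8); then merger (source A #13, source B #9); then merger (source A #14, source B #10); then launch (source A #15, source B #11); then quake (source A #16, source B #13); then quake (source A #17, source B #14); then merger (source A #18, source B #15); all 13 events appear in both, in order. dp[18][15] = 13 confirms this is the maximum.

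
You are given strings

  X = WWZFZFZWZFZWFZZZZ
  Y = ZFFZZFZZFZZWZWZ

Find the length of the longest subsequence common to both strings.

12

One common subsequence of length 12: Z at X[3]=Y[1] → F at X[4]=Y[2] → F at X[6]=Y[3] → Z at X[7]=Y[4] → Z at X[9]=Y[5] → F at X[10]=Y[6] → Z at X[11]=Y[8] → F at X[13]=Y[9] → Z at X[14]=Y[10] → Z at X[15]=Y[11] → Z at X[16]=Y[13] → Z at X[17]=Y[15]. Since dp[17][15] = 12, nothing longer is possible.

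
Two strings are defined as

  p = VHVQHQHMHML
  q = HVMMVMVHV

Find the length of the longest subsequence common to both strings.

Taking V (p #1, q #2), then V (p #3, q #5), then M (p #8, q #6), then H (p #9, q #8) gives a common subsequence of length 4. The LCS DP gives dp[11][9] = 4, so this is optimal.

4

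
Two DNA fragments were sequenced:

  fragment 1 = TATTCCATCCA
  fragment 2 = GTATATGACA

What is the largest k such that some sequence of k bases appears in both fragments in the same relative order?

Let dp[i][j] be the LCS length of the first i bases of fragment 1 and the first j bases of fragment 2. dp[i][j] = dp[i-1][j-1]+1 when the i-th and j-th bases match, else max(dp[i-1][j], dp[i][j-1]).
    ·  G  T  A  T  A  T  G  A  C  A
 ·  0  0  0  0  0  0  0  0  0  0  0
 T  0  0  1  1  1  1  1  1  1  1  1
 A  0  0  1  2  2  2  2  2  2  2  2
 T  0  0  1  2  3  3  3  3  3  3  3
 T  0  0  1  2  3  3  4  4  4  4  4
 C  0  0  1  2  3  3  4  4  4  5  5
 C  0  0  1  2  3  3  4  4  4  5  5
 A  0  0  1  2  3  4  4  4  5  5  6
 T  0  0  1  2  3  4  5  5  5  5  6
 C  0  0  1  2  3  4  5  5  5  6  6
 C  0  0  1  2  3  4  5  5  5  6  6
 A  0  0  1  2  3  4  5  5  6  6  7
dp[11][10] = 7. One LCS (by backtracking along matches): TATTACA.

7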